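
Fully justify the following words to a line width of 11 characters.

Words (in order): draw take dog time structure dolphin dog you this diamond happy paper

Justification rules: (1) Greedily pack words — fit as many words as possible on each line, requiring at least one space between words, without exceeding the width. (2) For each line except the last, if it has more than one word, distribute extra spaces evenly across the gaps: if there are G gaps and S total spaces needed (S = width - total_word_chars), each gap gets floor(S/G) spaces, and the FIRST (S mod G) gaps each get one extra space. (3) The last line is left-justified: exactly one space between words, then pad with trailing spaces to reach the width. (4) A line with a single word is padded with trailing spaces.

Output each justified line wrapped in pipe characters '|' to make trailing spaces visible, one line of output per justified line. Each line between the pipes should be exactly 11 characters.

Answer: |draw   take|
|dog    time|
|structure  |
|dolphin dog|
|you    this|
|diamond    |
|happy paper|

Derivation:
Line 1: ['draw', 'take'] (min_width=9, slack=2)
Line 2: ['dog', 'time'] (min_width=8, slack=3)
Line 3: ['structure'] (min_width=9, slack=2)
Line 4: ['dolphin', 'dog'] (min_width=11, slack=0)
Line 5: ['you', 'this'] (min_width=8, slack=3)
Line 6: ['diamond'] (min_width=7, slack=4)
Line 7: ['happy', 'paper'] (min_width=11, slack=0)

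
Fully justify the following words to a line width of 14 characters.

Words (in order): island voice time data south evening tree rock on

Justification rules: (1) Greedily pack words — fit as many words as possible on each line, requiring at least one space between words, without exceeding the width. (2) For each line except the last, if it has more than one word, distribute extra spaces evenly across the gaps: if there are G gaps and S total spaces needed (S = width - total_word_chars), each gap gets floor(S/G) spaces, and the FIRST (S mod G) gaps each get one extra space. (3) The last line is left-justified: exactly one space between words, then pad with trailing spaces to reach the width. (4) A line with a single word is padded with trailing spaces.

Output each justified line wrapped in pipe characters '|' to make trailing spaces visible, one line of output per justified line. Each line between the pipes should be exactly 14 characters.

Line 1: ['island', 'voice'] (min_width=12, slack=2)
Line 2: ['time', 'data'] (min_width=9, slack=5)
Line 3: ['south', 'evening'] (min_width=13, slack=1)
Line 4: ['tree', 'rock', 'on'] (min_width=12, slack=2)

Answer: |island   voice|
|time      data|
|south  evening|
|tree rock on  |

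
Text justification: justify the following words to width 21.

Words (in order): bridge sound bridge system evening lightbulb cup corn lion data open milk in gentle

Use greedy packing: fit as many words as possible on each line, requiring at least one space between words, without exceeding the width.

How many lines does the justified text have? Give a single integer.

Answer: 5

Derivation:
Line 1: ['bridge', 'sound', 'bridge'] (min_width=19, slack=2)
Line 2: ['system', 'evening'] (min_width=14, slack=7)
Line 3: ['lightbulb', 'cup', 'corn'] (min_width=18, slack=3)
Line 4: ['lion', 'data', 'open', 'milk'] (min_width=19, slack=2)
Line 5: ['in', 'gentle'] (min_width=9, slack=12)
Total lines: 5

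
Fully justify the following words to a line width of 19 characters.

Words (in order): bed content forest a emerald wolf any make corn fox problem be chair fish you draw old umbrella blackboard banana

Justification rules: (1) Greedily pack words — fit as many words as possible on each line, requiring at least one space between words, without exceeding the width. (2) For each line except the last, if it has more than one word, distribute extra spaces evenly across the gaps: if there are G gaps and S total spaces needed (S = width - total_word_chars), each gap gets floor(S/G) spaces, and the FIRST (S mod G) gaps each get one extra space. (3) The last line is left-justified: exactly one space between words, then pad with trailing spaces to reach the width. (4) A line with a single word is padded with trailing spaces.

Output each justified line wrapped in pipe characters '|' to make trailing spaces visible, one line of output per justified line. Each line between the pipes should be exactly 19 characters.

Answer: |bed  content forest|
|a  emerald wolf any|
|make    corn    fox|
|problem   be  chair|
|fish  you  draw old|
|umbrella blackboard|
|banana             |

Derivation:
Line 1: ['bed', 'content', 'forest'] (min_width=18, slack=1)
Line 2: ['a', 'emerald', 'wolf', 'any'] (min_width=18, slack=1)
Line 3: ['make', 'corn', 'fox'] (min_width=13, slack=6)
Line 4: ['problem', 'be', 'chair'] (min_width=16, slack=3)
Line 5: ['fish', 'you', 'draw', 'old'] (min_width=17, slack=2)
Line 6: ['umbrella', 'blackboard'] (min_width=19, slack=0)
Line 7: ['banana'] (min_width=6, slack=13)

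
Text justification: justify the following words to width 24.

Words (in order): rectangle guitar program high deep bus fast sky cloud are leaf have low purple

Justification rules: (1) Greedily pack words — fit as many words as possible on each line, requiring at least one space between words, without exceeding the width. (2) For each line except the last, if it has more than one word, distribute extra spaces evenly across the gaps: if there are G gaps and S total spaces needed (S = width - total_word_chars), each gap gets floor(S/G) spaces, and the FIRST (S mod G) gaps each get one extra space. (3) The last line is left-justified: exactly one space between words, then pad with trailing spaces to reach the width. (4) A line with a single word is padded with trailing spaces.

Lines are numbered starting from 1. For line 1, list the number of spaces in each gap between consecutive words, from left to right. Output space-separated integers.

Answer: 1 1

Derivation:
Line 1: ['rectangle', 'guitar', 'program'] (min_width=24, slack=0)
Line 2: ['high', 'deep', 'bus', 'fast', 'sky'] (min_width=22, slack=2)
Line 3: ['cloud', 'are', 'leaf', 'have', 'low'] (min_width=23, slack=1)
Line 4: ['purple'] (min_width=6, slack=18)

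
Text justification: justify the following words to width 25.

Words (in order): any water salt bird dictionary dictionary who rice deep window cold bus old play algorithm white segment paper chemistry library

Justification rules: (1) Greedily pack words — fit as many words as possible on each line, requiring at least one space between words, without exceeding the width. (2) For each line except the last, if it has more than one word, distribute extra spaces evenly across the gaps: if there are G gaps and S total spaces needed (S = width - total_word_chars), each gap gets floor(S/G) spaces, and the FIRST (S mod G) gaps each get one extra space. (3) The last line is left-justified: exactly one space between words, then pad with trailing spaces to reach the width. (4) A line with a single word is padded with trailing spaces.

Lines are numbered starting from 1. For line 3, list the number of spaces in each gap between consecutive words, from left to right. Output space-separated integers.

Answer: 1 1 1 1

Derivation:
Line 1: ['any', 'water', 'salt', 'bird'] (min_width=19, slack=6)
Line 2: ['dictionary', 'dictionary', 'who'] (min_width=25, slack=0)
Line 3: ['rice', 'deep', 'window', 'cold', 'bus'] (min_width=25, slack=0)
Line 4: ['old', 'play', 'algorithm', 'white'] (min_width=24, slack=1)
Line 5: ['segment', 'paper', 'chemistry'] (min_width=23, slack=2)
Line 6: ['library'] (min_width=7, slack=18)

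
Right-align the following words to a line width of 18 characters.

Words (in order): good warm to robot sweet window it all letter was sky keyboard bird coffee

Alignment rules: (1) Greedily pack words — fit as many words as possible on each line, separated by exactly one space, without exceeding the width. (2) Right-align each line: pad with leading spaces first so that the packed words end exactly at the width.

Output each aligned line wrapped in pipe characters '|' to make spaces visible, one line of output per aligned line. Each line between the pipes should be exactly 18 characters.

Line 1: ['good', 'warm', 'to', 'robot'] (min_width=18, slack=0)
Line 2: ['sweet', 'window', 'it'] (min_width=15, slack=3)
Line 3: ['all', 'letter', 'was', 'sky'] (min_width=18, slack=0)
Line 4: ['keyboard', 'bird'] (min_width=13, slack=5)
Line 5: ['coffee'] (min_width=6, slack=12)

Answer: |good warm to robot|
|   sweet window it|
|all letter was sky|
|     keyboard bird|
|            coffee|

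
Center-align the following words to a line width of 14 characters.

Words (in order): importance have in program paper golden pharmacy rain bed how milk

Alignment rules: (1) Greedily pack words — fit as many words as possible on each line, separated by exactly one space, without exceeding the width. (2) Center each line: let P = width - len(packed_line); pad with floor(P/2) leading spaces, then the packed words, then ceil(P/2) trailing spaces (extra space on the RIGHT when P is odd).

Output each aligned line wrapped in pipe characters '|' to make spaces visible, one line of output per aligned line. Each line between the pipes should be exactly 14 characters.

Line 1: ['importance'] (min_width=10, slack=4)
Line 2: ['have', 'in'] (min_width=7, slack=7)
Line 3: ['program', 'paper'] (min_width=13, slack=1)
Line 4: ['golden'] (min_width=6, slack=8)
Line 5: ['pharmacy', 'rain'] (min_width=13, slack=1)
Line 6: ['bed', 'how', 'milk'] (min_width=12, slack=2)

Answer: |  importance  |
|   have in    |
|program paper |
|    golden    |
|pharmacy rain |
| bed how milk |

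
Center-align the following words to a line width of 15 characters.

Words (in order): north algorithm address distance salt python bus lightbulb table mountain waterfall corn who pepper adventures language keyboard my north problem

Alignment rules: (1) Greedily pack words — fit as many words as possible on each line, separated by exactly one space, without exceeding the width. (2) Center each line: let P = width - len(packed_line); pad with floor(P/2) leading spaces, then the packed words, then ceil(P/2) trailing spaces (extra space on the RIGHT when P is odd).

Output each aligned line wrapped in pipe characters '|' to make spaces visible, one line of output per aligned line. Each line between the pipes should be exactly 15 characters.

Answer: |north algorithm|
|    address    |
| distance salt |
|  python bus   |
|lightbulb table|
|   mountain    |
|waterfall corn |
|  who pepper   |
|  adventures   |
|   language    |
|  keyboard my  |
| north problem |

Derivation:
Line 1: ['north', 'algorithm'] (min_width=15, slack=0)
Line 2: ['address'] (min_width=7, slack=8)
Line 3: ['distance', 'salt'] (min_width=13, slack=2)
Line 4: ['python', 'bus'] (min_width=10, slack=5)
Line 5: ['lightbulb', 'table'] (min_width=15, slack=0)
Line 6: ['mountain'] (min_width=8, slack=7)
Line 7: ['waterfall', 'corn'] (min_width=14, slack=1)
Line 8: ['who', 'pepper'] (min_width=10, slack=5)
Line 9: ['adventures'] (min_width=10, slack=5)
Line 10: ['language'] (min_width=8, slack=7)
Line 11: ['keyboard', 'my'] (min_width=11, slack=4)
Line 12: ['north', 'problem'] (min_width=13, slack=2)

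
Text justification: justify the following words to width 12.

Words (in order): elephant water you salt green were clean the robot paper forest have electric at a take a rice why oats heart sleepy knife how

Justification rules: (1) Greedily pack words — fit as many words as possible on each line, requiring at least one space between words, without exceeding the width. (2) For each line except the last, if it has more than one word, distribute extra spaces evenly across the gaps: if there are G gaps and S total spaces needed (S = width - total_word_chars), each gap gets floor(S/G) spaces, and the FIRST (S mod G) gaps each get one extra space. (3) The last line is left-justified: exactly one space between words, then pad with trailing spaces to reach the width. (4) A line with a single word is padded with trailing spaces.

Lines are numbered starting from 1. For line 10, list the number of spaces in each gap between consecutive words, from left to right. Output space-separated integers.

Answer: 5

Derivation:
Line 1: ['elephant'] (min_width=8, slack=4)
Line 2: ['water', 'you'] (min_width=9, slack=3)
Line 3: ['salt', 'green'] (min_width=10, slack=2)
Line 4: ['were', 'clean'] (min_width=10, slack=2)
Line 5: ['the', 'robot'] (min_width=9, slack=3)
Line 6: ['paper', 'forest'] (min_width=12, slack=0)
Line 7: ['have'] (min_width=4, slack=8)
Line 8: ['electric', 'at'] (min_width=11, slack=1)
Line 9: ['a', 'take', 'a'] (min_width=8, slack=4)
Line 10: ['rice', 'why'] (min_width=8, slack=4)
Line 11: ['oats', 'heart'] (min_width=10, slack=2)
Line 12: ['sleepy', 'knife'] (min_width=12, slack=0)
Line 13: ['how'] (min_width=3, slack=9)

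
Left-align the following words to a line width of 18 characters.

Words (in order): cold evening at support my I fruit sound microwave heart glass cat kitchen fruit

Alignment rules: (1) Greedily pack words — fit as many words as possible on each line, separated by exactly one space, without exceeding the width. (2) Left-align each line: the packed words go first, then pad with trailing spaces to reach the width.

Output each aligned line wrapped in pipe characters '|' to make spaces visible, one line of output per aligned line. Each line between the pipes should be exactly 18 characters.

Answer: |cold evening at   |
|support my I fruit|
|sound microwave   |
|heart glass cat   |
|kitchen fruit     |

Derivation:
Line 1: ['cold', 'evening', 'at'] (min_width=15, slack=3)
Line 2: ['support', 'my', 'I', 'fruit'] (min_width=18, slack=0)
Line 3: ['sound', 'microwave'] (min_width=15, slack=3)
Line 4: ['heart', 'glass', 'cat'] (min_width=15, slack=3)
Line 5: ['kitchen', 'fruit'] (min_width=13, slack=5)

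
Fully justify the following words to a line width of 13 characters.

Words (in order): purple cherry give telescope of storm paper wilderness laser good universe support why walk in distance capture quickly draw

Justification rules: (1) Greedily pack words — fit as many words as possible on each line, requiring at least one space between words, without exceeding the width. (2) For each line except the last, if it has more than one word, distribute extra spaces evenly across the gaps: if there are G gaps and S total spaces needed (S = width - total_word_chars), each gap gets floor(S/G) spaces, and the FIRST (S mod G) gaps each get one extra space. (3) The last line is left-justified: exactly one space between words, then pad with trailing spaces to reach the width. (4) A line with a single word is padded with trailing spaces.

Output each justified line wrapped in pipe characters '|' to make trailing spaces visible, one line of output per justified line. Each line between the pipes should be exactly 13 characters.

Answer: |purple cherry|
|give         |
|telescope  of|
|storm   paper|
|wilderness   |
|laser    good|
|universe     |
|support   why|
|walk       in|
|distance     |
|capture      |
|quickly draw |

Derivation:
Line 1: ['purple', 'cherry'] (min_width=13, slack=0)
Line 2: ['give'] (min_width=4, slack=9)
Line 3: ['telescope', 'of'] (min_width=12, slack=1)
Line 4: ['storm', 'paper'] (min_width=11, slack=2)
Line 5: ['wilderness'] (min_width=10, slack=3)
Line 6: ['laser', 'good'] (min_width=10, slack=3)
Line 7: ['universe'] (min_width=8, slack=5)
Line 8: ['support', 'why'] (min_width=11, slack=2)
Line 9: ['walk', 'in'] (min_width=7, slack=6)
Line 10: ['distance'] (min_width=8, slack=5)
Line 11: ['capture'] (min_width=7, slack=6)
Line 12: ['quickly', 'draw'] (min_width=12, slack=1)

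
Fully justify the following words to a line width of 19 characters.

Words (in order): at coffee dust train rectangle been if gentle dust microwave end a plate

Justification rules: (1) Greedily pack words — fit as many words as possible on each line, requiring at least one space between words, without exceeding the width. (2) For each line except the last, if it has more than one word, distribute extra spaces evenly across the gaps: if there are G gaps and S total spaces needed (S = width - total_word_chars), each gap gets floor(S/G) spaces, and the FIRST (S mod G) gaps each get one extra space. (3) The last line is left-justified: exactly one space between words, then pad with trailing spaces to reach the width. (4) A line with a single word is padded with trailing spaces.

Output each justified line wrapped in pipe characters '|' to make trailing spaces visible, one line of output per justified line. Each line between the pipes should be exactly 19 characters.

Line 1: ['at', 'coffee', 'dust'] (min_width=14, slack=5)
Line 2: ['train', 'rectangle'] (min_width=15, slack=4)
Line 3: ['been', 'if', 'gentle', 'dust'] (min_width=19, slack=0)
Line 4: ['microwave', 'end', 'a'] (min_width=15, slack=4)
Line 5: ['plate'] (min_width=5, slack=14)

Answer: |at    coffee   dust|
|train     rectangle|
|been if gentle dust|
|microwave   end   a|
|plate              |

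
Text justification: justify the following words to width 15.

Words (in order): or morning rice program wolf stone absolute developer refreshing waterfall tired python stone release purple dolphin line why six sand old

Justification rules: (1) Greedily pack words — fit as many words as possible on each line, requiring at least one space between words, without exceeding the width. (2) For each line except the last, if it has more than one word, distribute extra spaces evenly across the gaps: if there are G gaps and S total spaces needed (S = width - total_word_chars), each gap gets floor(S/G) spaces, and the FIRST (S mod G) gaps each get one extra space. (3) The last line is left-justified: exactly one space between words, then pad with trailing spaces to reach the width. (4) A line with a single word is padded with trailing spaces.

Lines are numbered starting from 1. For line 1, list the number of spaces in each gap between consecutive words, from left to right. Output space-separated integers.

Answer: 1 1

Derivation:
Line 1: ['or', 'morning', 'rice'] (min_width=15, slack=0)
Line 2: ['program', 'wolf'] (min_width=12, slack=3)
Line 3: ['stone', 'absolute'] (min_width=14, slack=1)
Line 4: ['developer'] (min_width=9, slack=6)
Line 5: ['refreshing'] (min_width=10, slack=5)
Line 6: ['waterfall', 'tired'] (min_width=15, slack=0)
Line 7: ['python', 'stone'] (min_width=12, slack=3)
Line 8: ['release', 'purple'] (min_width=14, slack=1)
Line 9: ['dolphin', 'line'] (min_width=12, slack=3)
Line 10: ['why', 'six', 'sand'] (min_width=12, slack=3)
Line 11: ['old'] (min_width=3, slack=12)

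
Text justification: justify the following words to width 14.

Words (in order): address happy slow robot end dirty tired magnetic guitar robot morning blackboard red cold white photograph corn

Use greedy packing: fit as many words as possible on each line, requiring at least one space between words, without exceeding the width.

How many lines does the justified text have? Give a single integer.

Line 1: ['address', 'happy'] (min_width=13, slack=1)
Line 2: ['slow', 'robot', 'end'] (min_width=14, slack=0)
Line 3: ['dirty', 'tired'] (min_width=11, slack=3)
Line 4: ['magnetic'] (min_width=8, slack=6)
Line 5: ['guitar', 'robot'] (min_width=12, slack=2)
Line 6: ['morning'] (min_width=7, slack=7)
Line 7: ['blackboard', 'red'] (min_width=14, slack=0)
Line 8: ['cold', 'white'] (min_width=10, slack=4)
Line 9: ['photograph'] (min_width=10, slack=4)
Line 10: ['corn'] (min_width=4, slack=10)
Total lines: 10

Answer: 10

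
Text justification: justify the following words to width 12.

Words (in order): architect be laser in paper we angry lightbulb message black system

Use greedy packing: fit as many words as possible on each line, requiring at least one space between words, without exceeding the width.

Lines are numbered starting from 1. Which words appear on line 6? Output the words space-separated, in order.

Line 1: ['architect', 'be'] (min_width=12, slack=0)
Line 2: ['laser', 'in'] (min_width=8, slack=4)
Line 3: ['paper', 'we'] (min_width=8, slack=4)
Line 4: ['angry'] (min_width=5, slack=7)
Line 5: ['lightbulb'] (min_width=9, slack=3)
Line 6: ['message'] (min_width=7, slack=5)
Line 7: ['black', 'system'] (min_width=12, slack=0)

Answer: message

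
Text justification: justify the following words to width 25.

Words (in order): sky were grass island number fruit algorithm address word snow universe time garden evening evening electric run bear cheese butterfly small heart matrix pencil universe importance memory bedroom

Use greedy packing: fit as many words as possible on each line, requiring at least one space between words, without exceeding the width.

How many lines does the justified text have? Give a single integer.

Line 1: ['sky', 'were', 'grass', 'island'] (min_width=21, slack=4)
Line 2: ['number', 'fruit', 'algorithm'] (min_width=22, slack=3)
Line 3: ['address', 'word', 'snow'] (min_width=17, slack=8)
Line 4: ['universe', 'time', 'garden'] (min_width=20, slack=5)
Line 5: ['evening', 'evening', 'electric'] (min_width=24, slack=1)
Line 6: ['run', 'bear', 'cheese', 'butterfly'] (min_width=25, slack=0)
Line 7: ['small', 'heart', 'matrix', 'pencil'] (min_width=25, slack=0)
Line 8: ['universe', 'importance'] (min_width=19, slack=6)
Line 9: ['memory', 'bedroom'] (min_width=14, slack=11)
Total lines: 9

Answer: 9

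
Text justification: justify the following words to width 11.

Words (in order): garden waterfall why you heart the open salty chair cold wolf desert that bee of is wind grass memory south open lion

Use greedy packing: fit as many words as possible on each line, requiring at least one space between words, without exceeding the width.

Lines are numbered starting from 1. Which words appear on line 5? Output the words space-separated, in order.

Answer: open salty

Derivation:
Line 1: ['garden'] (min_width=6, slack=5)
Line 2: ['waterfall'] (min_width=9, slack=2)
Line 3: ['why', 'you'] (min_width=7, slack=4)
Line 4: ['heart', 'the'] (min_width=9, slack=2)
Line 5: ['open', 'salty'] (min_width=10, slack=1)
Line 6: ['chair', 'cold'] (min_width=10, slack=1)
Line 7: ['wolf', 'desert'] (min_width=11, slack=0)
Line 8: ['that', 'bee', 'of'] (min_width=11, slack=0)
Line 9: ['is', 'wind'] (min_width=7, slack=4)
Line 10: ['grass'] (min_width=5, slack=6)
Line 11: ['memory'] (min_width=6, slack=5)
Line 12: ['south', 'open'] (min_width=10, slack=1)
Line 13: ['lion'] (min_width=4, slack=7)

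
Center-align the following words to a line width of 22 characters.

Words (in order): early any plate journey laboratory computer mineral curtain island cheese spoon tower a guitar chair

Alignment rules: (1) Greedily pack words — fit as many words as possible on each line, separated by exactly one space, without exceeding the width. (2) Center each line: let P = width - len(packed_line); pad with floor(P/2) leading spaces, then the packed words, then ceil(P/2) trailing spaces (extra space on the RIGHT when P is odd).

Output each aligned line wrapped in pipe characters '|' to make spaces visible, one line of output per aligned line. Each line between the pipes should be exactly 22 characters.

Line 1: ['early', 'any', 'plate'] (min_width=15, slack=7)
Line 2: ['journey', 'laboratory'] (min_width=18, slack=4)
Line 3: ['computer', 'mineral'] (min_width=16, slack=6)
Line 4: ['curtain', 'island', 'cheese'] (min_width=21, slack=1)
Line 5: ['spoon', 'tower', 'a', 'guitar'] (min_width=20, slack=2)
Line 6: ['chair'] (min_width=5, slack=17)

Answer: |   early any plate    |
|  journey laboratory  |
|   computer mineral   |
|curtain island cheese |
| spoon tower a guitar |
|        chair         |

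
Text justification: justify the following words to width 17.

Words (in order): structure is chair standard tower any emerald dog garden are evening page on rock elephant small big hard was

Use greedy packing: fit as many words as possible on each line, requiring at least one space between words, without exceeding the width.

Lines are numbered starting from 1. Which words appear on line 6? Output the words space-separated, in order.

Line 1: ['structure', 'is'] (min_width=12, slack=5)
Line 2: ['chair', 'standard'] (min_width=14, slack=3)
Line 3: ['tower', 'any', 'emerald'] (min_width=17, slack=0)
Line 4: ['dog', 'garden', 'are'] (min_width=14, slack=3)
Line 5: ['evening', 'page', 'on'] (min_width=15, slack=2)
Line 6: ['rock', 'elephant'] (min_width=13, slack=4)
Line 7: ['small', 'big', 'hard'] (min_width=14, slack=3)
Line 8: ['was'] (min_width=3, slack=14)

Answer: rock elephant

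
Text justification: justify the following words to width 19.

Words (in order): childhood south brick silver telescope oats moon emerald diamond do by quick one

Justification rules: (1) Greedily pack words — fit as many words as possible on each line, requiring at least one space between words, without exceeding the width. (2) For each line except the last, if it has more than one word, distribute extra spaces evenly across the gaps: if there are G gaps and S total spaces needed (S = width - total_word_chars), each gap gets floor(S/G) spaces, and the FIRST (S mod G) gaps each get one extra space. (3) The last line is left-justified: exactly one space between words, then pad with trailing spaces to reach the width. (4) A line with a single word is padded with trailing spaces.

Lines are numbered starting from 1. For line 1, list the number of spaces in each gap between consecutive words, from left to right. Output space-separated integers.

Answer: 5

Derivation:
Line 1: ['childhood', 'south'] (min_width=15, slack=4)
Line 2: ['brick', 'silver'] (min_width=12, slack=7)
Line 3: ['telescope', 'oats', 'moon'] (min_width=19, slack=0)
Line 4: ['emerald', 'diamond', 'do'] (min_width=18, slack=1)
Line 5: ['by', 'quick', 'one'] (min_width=12, slack=7)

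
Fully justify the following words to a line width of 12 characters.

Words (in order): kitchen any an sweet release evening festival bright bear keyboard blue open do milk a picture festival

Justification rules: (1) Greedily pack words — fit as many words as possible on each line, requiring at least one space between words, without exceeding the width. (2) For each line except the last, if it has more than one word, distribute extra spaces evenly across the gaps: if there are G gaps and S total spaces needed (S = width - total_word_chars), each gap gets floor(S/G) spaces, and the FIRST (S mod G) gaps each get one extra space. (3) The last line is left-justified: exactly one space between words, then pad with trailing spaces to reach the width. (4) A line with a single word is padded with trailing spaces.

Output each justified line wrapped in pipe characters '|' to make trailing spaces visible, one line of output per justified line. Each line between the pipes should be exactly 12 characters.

Line 1: ['kitchen', 'any'] (min_width=11, slack=1)
Line 2: ['an', 'sweet'] (min_width=8, slack=4)
Line 3: ['release'] (min_width=7, slack=5)
Line 4: ['evening'] (min_width=7, slack=5)
Line 5: ['festival'] (min_width=8, slack=4)
Line 6: ['bright', 'bear'] (min_width=11, slack=1)
Line 7: ['keyboard'] (min_width=8, slack=4)
Line 8: ['blue', 'open', 'do'] (min_width=12, slack=0)
Line 9: ['milk', 'a'] (min_width=6, slack=6)
Line 10: ['picture'] (min_width=7, slack=5)
Line 11: ['festival'] (min_width=8, slack=4)

Answer: |kitchen  any|
|an     sweet|
|release     |
|evening     |
|festival    |
|bright  bear|
|keyboard    |
|blue open do|
|milk       a|
|picture     |
|festival    |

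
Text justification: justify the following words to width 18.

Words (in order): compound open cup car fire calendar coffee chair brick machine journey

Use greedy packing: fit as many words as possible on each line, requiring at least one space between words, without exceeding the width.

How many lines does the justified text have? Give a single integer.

Line 1: ['compound', 'open', 'cup'] (min_width=17, slack=1)
Line 2: ['car', 'fire', 'calendar'] (min_width=17, slack=1)
Line 3: ['coffee', 'chair', 'brick'] (min_width=18, slack=0)
Line 4: ['machine', 'journey'] (min_width=15, slack=3)
Total lines: 4

Answer: 4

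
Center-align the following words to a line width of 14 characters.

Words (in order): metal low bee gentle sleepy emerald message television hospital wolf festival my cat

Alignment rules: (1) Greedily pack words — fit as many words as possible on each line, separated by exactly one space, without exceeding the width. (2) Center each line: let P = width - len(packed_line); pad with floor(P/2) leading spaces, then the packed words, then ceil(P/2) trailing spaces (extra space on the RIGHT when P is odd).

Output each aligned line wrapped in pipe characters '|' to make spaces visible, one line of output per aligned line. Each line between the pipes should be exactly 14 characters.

Line 1: ['metal', 'low', 'bee'] (min_width=13, slack=1)
Line 2: ['gentle', 'sleepy'] (min_width=13, slack=1)
Line 3: ['emerald'] (min_width=7, slack=7)
Line 4: ['message'] (min_width=7, slack=7)
Line 5: ['television'] (min_width=10, slack=4)
Line 6: ['hospital', 'wolf'] (min_width=13, slack=1)
Line 7: ['festival', 'my'] (min_width=11, slack=3)
Line 8: ['cat'] (min_width=3, slack=11)

Answer: |metal low bee |
|gentle sleepy |
|   emerald    |
|   message    |
|  television  |
|hospital wolf |
| festival my  |
|     cat      |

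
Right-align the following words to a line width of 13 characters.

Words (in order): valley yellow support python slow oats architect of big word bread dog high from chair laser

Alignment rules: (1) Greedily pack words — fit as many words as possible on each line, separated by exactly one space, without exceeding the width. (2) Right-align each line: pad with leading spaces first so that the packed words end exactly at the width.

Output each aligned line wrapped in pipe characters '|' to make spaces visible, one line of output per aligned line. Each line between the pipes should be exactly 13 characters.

Answer: |valley yellow|
|      support|
|  python slow|
|         oats|
| architect of|
|     big word|
|    bread dog|
|    high from|
|  chair laser|

Derivation:
Line 1: ['valley', 'yellow'] (min_width=13, slack=0)
Line 2: ['support'] (min_width=7, slack=6)
Line 3: ['python', 'slow'] (min_width=11, slack=2)
Line 4: ['oats'] (min_width=4, slack=9)
Line 5: ['architect', 'of'] (min_width=12, slack=1)
Line 6: ['big', 'word'] (min_width=8, slack=5)
Line 7: ['bread', 'dog'] (min_width=9, slack=4)
Line 8: ['high', 'from'] (min_width=9, slack=4)
Line 9: ['chair', 'laser'] (min_width=11, slack=2)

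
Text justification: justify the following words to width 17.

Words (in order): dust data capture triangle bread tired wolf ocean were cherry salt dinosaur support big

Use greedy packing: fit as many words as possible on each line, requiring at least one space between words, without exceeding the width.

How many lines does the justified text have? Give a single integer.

Answer: 6

Derivation:
Line 1: ['dust', 'data', 'capture'] (min_width=17, slack=0)
Line 2: ['triangle', 'bread'] (min_width=14, slack=3)
Line 3: ['tired', 'wolf', 'ocean'] (min_width=16, slack=1)
Line 4: ['were', 'cherry', 'salt'] (min_width=16, slack=1)
Line 5: ['dinosaur', 'support'] (min_width=16, slack=1)
Line 6: ['big'] (min_width=3, slack=14)
Total lines: 6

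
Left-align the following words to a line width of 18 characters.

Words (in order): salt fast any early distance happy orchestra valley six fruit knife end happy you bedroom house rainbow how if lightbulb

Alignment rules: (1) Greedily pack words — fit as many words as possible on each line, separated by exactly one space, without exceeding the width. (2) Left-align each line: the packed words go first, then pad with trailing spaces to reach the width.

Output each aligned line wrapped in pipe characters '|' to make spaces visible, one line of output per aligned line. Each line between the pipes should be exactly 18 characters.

Answer: |salt fast any     |
|early distance    |
|happy orchestra   |
|valley six fruit  |
|knife end happy   |
|you bedroom house |
|rainbow how if    |
|lightbulb         |

Derivation:
Line 1: ['salt', 'fast', 'any'] (min_width=13, slack=5)
Line 2: ['early', 'distance'] (min_width=14, slack=4)
Line 3: ['happy', 'orchestra'] (min_width=15, slack=3)
Line 4: ['valley', 'six', 'fruit'] (min_width=16, slack=2)
Line 5: ['knife', 'end', 'happy'] (min_width=15, slack=3)
Line 6: ['you', 'bedroom', 'house'] (min_width=17, slack=1)
Line 7: ['rainbow', 'how', 'if'] (min_width=14, slack=4)
Line 8: ['lightbulb'] (min_width=9, slack=9)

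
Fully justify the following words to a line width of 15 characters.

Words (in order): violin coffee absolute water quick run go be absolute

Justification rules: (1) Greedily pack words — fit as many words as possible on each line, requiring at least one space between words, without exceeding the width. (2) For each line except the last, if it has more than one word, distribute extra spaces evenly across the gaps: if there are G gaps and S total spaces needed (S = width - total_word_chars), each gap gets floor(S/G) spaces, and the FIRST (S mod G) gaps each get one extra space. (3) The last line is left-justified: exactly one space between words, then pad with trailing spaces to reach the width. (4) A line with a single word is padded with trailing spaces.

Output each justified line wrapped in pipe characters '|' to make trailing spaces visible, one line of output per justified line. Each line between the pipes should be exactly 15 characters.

Answer: |violin   coffee|
|absolute  water|
|quick run go be|
|absolute       |

Derivation:
Line 1: ['violin', 'coffee'] (min_width=13, slack=2)
Line 2: ['absolute', 'water'] (min_width=14, slack=1)
Line 3: ['quick', 'run', 'go', 'be'] (min_width=15, slack=0)
Line 4: ['absolute'] (min_width=8, slack=7)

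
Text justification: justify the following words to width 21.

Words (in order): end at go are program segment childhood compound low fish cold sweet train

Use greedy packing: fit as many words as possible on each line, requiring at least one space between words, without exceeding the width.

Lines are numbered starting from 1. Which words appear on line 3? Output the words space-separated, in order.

Line 1: ['end', 'at', 'go', 'are', 'program'] (min_width=21, slack=0)
Line 2: ['segment', 'childhood'] (min_width=17, slack=4)
Line 3: ['compound', 'low', 'fish'] (min_width=17, slack=4)
Line 4: ['cold', 'sweet', 'train'] (min_width=16, slack=5)

Answer: compound low fish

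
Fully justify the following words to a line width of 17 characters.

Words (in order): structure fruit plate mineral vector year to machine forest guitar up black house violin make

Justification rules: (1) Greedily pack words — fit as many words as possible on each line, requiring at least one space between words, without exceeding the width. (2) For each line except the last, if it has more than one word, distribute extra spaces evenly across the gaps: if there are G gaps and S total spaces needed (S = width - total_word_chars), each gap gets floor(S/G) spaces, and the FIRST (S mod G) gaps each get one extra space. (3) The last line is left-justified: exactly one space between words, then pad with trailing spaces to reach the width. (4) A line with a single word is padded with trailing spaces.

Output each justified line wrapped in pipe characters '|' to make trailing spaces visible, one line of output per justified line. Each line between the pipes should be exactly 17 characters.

Answer: |structure   fruit|
|plate     mineral|
|vector   year  to|
|machine    forest|
|guitar  up  black|
|house violin make|

Derivation:
Line 1: ['structure', 'fruit'] (min_width=15, slack=2)
Line 2: ['plate', 'mineral'] (min_width=13, slack=4)
Line 3: ['vector', 'year', 'to'] (min_width=14, slack=3)
Line 4: ['machine', 'forest'] (min_width=14, slack=3)
Line 5: ['guitar', 'up', 'black'] (min_width=15, slack=2)
Line 6: ['house', 'violin', 'make'] (min_width=17, slack=0)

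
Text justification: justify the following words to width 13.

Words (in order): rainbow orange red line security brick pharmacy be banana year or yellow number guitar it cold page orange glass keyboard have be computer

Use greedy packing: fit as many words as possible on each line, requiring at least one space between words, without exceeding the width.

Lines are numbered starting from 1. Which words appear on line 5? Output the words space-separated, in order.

Answer: pharmacy be

Derivation:
Line 1: ['rainbow'] (min_width=7, slack=6)
Line 2: ['orange', 'red'] (min_width=10, slack=3)
Line 3: ['line', 'security'] (min_width=13, slack=0)
Line 4: ['brick'] (min_width=5, slack=8)
Line 5: ['pharmacy', 'be'] (min_width=11, slack=2)
Line 6: ['banana', 'year'] (min_width=11, slack=2)
Line 7: ['or', 'yellow'] (min_width=9, slack=4)
Line 8: ['number', 'guitar'] (min_width=13, slack=0)
Line 9: ['it', 'cold', 'page'] (min_width=12, slack=1)
Line 10: ['orange', 'glass'] (min_width=12, slack=1)
Line 11: ['keyboard', 'have'] (min_width=13, slack=0)
Line 12: ['be', 'computer'] (min_width=11, slack=2)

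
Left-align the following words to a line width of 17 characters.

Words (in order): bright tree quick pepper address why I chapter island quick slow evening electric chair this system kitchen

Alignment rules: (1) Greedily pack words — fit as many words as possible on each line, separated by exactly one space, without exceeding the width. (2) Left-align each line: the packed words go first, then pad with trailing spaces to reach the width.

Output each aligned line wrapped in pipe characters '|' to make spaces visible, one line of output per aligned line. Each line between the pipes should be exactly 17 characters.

Line 1: ['bright', 'tree', 'quick'] (min_width=17, slack=0)
Line 2: ['pepper', 'address'] (min_width=14, slack=3)
Line 3: ['why', 'I', 'chapter'] (min_width=13, slack=4)
Line 4: ['island', 'quick', 'slow'] (min_width=17, slack=0)
Line 5: ['evening', 'electric'] (min_width=16, slack=1)
Line 6: ['chair', 'this', 'system'] (min_width=17, slack=0)
Line 7: ['kitchen'] (min_width=7, slack=10)

Answer: |bright tree quick|
|pepper address   |
|why I chapter    |
|island quick slow|
|evening electric |
|chair this system|
|kitchen          |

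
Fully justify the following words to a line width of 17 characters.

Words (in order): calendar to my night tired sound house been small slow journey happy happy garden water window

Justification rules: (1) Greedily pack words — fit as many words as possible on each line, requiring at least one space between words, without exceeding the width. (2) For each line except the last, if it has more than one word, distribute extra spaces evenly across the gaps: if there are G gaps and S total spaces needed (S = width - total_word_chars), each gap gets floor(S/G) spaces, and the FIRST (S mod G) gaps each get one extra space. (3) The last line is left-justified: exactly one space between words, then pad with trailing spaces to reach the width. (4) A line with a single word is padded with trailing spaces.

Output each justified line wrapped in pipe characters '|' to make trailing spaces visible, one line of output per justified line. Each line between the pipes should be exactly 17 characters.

Answer: |calendar   to  my|
|night tired sound|
|house  been small|
|slow      journey|
|happy       happy|
|garden      water|
|window           |

Derivation:
Line 1: ['calendar', 'to', 'my'] (min_width=14, slack=3)
Line 2: ['night', 'tired', 'sound'] (min_width=17, slack=0)
Line 3: ['house', 'been', 'small'] (min_width=16, slack=1)
Line 4: ['slow', 'journey'] (min_width=12, slack=5)
Line 5: ['happy', 'happy'] (min_width=11, slack=6)
Line 6: ['garden', 'water'] (min_width=12, slack=5)
Line 7: ['window'] (min_width=6, slack=11)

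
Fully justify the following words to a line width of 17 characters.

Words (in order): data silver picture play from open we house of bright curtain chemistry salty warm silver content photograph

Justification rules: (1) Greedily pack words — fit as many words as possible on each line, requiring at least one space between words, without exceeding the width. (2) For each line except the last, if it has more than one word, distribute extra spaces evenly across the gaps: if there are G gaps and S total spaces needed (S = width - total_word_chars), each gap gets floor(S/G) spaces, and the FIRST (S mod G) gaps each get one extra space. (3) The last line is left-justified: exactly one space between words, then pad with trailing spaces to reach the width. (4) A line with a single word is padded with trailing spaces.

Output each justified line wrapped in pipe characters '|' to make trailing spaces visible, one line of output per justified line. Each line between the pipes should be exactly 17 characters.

Answer: |data       silver|
|picture play from|
|open  we house of|
|bright    curtain|
|chemistry   salty|
|warm       silver|
|content          |
|photograph       |

Derivation:
Line 1: ['data', 'silver'] (min_width=11, slack=6)
Line 2: ['picture', 'play', 'from'] (min_width=17, slack=0)
Line 3: ['open', 'we', 'house', 'of'] (min_width=16, slack=1)
Line 4: ['bright', 'curtain'] (min_width=14, slack=3)
Line 5: ['chemistry', 'salty'] (min_width=15, slack=2)
Line 6: ['warm', 'silver'] (min_width=11, slack=6)
Line 7: ['content'] (min_width=7, slack=10)
Line 8: ['photograph'] (min_width=10, slack=7)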